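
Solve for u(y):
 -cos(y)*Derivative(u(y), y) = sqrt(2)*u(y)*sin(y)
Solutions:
 u(y) = C1*cos(y)^(sqrt(2))


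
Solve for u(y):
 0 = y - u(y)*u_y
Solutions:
 u(y) = -sqrt(C1 + y^2)
 u(y) = sqrt(C1 + y^2)


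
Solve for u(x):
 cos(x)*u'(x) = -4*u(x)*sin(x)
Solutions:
 u(x) = C1*cos(x)^4


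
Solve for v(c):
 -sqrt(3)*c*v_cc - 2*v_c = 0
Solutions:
 v(c) = C1 + C2*c^(1 - 2*sqrt(3)/3)


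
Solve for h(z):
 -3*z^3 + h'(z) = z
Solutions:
 h(z) = C1 + 3*z^4/4 + z^2/2


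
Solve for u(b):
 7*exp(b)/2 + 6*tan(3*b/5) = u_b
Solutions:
 u(b) = C1 + 7*exp(b)/2 - 10*log(cos(3*b/5))


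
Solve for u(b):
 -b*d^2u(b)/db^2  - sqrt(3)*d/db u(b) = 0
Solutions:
 u(b) = C1 + C2*b^(1 - sqrt(3))


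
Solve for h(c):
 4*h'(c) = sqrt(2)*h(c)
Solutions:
 h(c) = C1*exp(sqrt(2)*c/4)


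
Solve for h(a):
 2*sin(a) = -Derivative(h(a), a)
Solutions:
 h(a) = C1 + 2*cos(a)


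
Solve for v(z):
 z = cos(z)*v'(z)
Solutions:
 v(z) = C1 + Integral(z/cos(z), z)


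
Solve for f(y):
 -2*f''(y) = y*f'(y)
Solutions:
 f(y) = C1 + C2*erf(y/2)


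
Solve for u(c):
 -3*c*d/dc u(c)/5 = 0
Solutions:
 u(c) = C1


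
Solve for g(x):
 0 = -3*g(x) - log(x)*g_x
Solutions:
 g(x) = C1*exp(-3*li(x))


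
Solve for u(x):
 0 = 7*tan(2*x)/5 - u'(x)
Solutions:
 u(x) = C1 - 7*log(cos(2*x))/10


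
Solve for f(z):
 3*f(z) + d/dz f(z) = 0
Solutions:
 f(z) = C1*exp(-3*z)


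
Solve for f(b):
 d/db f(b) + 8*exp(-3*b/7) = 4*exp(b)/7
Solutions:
 f(b) = C1 + 4*exp(b)/7 + 56*exp(-3*b/7)/3


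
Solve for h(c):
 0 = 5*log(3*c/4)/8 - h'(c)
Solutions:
 h(c) = C1 + 5*c*log(c)/8 - 5*c*log(2)/4 - 5*c/8 + 5*c*log(3)/8


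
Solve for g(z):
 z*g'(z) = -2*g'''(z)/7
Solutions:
 g(z) = C1 + Integral(C2*airyai(-2^(2/3)*7^(1/3)*z/2) + C3*airybi(-2^(2/3)*7^(1/3)*z/2), z)


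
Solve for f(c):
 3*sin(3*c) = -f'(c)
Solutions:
 f(c) = C1 + cos(3*c)


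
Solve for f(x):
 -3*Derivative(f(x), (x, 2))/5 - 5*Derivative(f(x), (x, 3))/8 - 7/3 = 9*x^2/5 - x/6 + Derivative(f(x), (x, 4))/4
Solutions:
 f(x) = C1 + C2*x - x^4/4 + 235*x^3/216 - 7075*x^2/1728 + (C3*sin(sqrt(335)*x/20) + C4*cos(sqrt(335)*x/20))*exp(-5*x/4)


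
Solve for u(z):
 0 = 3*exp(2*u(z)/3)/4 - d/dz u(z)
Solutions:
 u(z) = 3*log(-sqrt(-1/(C1 + 3*z))) + 3*log(6)/2
 u(z) = 3*log(-1/(C1 + 3*z))/2 + 3*log(6)/2


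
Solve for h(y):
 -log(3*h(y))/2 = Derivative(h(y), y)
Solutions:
 2*Integral(1/(log(_y) + log(3)), (_y, h(y))) = C1 - y


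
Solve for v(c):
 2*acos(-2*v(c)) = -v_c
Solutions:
 Integral(1/acos(-2*_y), (_y, v(c))) = C1 - 2*c


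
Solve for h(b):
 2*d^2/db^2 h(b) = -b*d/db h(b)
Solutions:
 h(b) = C1 + C2*erf(b/2)


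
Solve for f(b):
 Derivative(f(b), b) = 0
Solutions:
 f(b) = C1


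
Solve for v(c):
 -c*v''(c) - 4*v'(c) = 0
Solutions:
 v(c) = C1 + C2/c^3


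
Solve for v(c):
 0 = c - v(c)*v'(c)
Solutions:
 v(c) = -sqrt(C1 + c^2)
 v(c) = sqrt(C1 + c^2)


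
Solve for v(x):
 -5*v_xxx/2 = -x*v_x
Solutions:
 v(x) = C1 + Integral(C2*airyai(2^(1/3)*5^(2/3)*x/5) + C3*airybi(2^(1/3)*5^(2/3)*x/5), x)


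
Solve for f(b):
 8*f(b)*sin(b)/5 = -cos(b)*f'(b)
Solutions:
 f(b) = C1*cos(b)^(8/5)


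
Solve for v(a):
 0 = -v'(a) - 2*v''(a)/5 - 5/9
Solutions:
 v(a) = C1 + C2*exp(-5*a/2) - 5*a/9


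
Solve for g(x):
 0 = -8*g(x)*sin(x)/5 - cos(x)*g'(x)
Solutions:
 g(x) = C1*cos(x)^(8/5)


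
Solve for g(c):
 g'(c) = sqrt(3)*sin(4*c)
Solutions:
 g(c) = C1 - sqrt(3)*cos(4*c)/4


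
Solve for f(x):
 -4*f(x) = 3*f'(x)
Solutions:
 f(x) = C1*exp(-4*x/3)


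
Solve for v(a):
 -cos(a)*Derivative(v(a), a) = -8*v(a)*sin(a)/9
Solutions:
 v(a) = C1/cos(a)^(8/9)


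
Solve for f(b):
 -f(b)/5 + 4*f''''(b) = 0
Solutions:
 f(b) = C1*exp(-sqrt(2)*5^(3/4)*b/10) + C2*exp(sqrt(2)*5^(3/4)*b/10) + C3*sin(sqrt(2)*5^(3/4)*b/10) + C4*cos(sqrt(2)*5^(3/4)*b/10)


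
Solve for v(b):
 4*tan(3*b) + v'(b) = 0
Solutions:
 v(b) = C1 + 4*log(cos(3*b))/3


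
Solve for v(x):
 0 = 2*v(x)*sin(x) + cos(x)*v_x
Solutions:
 v(x) = C1*cos(x)^2


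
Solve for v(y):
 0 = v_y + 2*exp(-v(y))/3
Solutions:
 v(y) = log(C1 - 2*y/3)


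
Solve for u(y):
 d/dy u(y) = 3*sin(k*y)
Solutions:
 u(y) = C1 - 3*cos(k*y)/k


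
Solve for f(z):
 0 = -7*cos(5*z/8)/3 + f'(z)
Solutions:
 f(z) = C1 + 56*sin(5*z/8)/15


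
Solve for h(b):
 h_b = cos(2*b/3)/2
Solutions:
 h(b) = C1 + 3*sin(2*b/3)/4


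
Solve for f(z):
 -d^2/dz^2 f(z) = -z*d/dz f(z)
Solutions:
 f(z) = C1 + C2*erfi(sqrt(2)*z/2)


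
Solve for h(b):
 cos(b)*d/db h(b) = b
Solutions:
 h(b) = C1 + Integral(b/cos(b), b)


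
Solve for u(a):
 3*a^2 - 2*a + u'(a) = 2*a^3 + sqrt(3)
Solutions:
 u(a) = C1 + a^4/2 - a^3 + a^2 + sqrt(3)*a


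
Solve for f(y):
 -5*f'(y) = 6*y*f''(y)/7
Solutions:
 f(y) = C1 + C2/y^(29/6)


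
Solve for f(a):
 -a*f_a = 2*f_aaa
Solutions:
 f(a) = C1 + Integral(C2*airyai(-2^(2/3)*a/2) + C3*airybi(-2^(2/3)*a/2), a)


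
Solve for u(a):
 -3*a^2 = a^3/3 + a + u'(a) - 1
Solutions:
 u(a) = C1 - a^4/12 - a^3 - a^2/2 + a


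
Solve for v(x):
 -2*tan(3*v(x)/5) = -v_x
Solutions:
 v(x) = -5*asin(C1*exp(6*x/5))/3 + 5*pi/3
 v(x) = 5*asin(C1*exp(6*x/5))/3


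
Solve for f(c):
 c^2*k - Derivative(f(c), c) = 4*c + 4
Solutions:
 f(c) = C1 + c^3*k/3 - 2*c^2 - 4*c


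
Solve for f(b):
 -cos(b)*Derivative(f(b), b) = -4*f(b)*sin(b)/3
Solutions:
 f(b) = C1/cos(b)^(4/3)


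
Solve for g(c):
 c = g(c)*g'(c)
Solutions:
 g(c) = -sqrt(C1 + c^2)
 g(c) = sqrt(C1 + c^2)


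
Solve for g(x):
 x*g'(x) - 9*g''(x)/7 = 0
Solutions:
 g(x) = C1 + C2*erfi(sqrt(14)*x/6)


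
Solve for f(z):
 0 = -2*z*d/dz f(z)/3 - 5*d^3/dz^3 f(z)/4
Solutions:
 f(z) = C1 + Integral(C2*airyai(-2*15^(2/3)*z/15) + C3*airybi(-2*15^(2/3)*z/15), z)


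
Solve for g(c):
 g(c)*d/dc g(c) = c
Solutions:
 g(c) = -sqrt(C1 + c^2)
 g(c) = sqrt(C1 + c^2)


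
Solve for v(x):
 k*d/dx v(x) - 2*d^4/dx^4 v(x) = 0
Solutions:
 v(x) = C1 + C2*exp(2^(2/3)*k^(1/3)*x/2) + C3*exp(2^(2/3)*k^(1/3)*x*(-1 + sqrt(3)*I)/4) + C4*exp(-2^(2/3)*k^(1/3)*x*(1 + sqrt(3)*I)/4)


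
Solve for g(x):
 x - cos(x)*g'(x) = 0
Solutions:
 g(x) = C1 + Integral(x/cos(x), x)


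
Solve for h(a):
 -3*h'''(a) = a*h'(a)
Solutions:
 h(a) = C1 + Integral(C2*airyai(-3^(2/3)*a/3) + C3*airybi(-3^(2/3)*a/3), a)


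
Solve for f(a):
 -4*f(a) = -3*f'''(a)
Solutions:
 f(a) = C3*exp(6^(2/3)*a/3) + (C1*sin(2^(2/3)*3^(1/6)*a/2) + C2*cos(2^(2/3)*3^(1/6)*a/2))*exp(-6^(2/3)*a/6)


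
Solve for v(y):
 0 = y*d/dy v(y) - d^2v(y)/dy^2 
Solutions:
 v(y) = C1 + C2*erfi(sqrt(2)*y/2)


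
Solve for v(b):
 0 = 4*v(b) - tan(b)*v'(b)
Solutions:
 v(b) = C1*sin(b)^4


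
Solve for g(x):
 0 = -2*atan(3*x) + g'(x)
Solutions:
 g(x) = C1 + 2*x*atan(3*x) - log(9*x^2 + 1)/3


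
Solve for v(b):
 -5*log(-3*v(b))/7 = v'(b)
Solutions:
 7*Integral(1/(log(-_y) + log(3)), (_y, v(b)))/5 = C1 - b


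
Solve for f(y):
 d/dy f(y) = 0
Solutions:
 f(y) = C1


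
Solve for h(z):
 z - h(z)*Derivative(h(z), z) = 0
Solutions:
 h(z) = -sqrt(C1 + z^2)
 h(z) = sqrt(C1 + z^2)


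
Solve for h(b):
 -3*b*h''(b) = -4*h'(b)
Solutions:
 h(b) = C1 + C2*b^(7/3)


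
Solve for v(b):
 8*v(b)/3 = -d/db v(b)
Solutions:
 v(b) = C1*exp(-8*b/3)


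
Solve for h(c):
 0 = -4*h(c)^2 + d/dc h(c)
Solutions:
 h(c) = -1/(C1 + 4*c)


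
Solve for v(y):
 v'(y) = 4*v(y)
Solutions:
 v(y) = C1*exp(4*y)


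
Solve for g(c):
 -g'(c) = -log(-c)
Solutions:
 g(c) = C1 + c*log(-c) - c


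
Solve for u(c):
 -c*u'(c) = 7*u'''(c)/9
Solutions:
 u(c) = C1 + Integral(C2*airyai(-21^(2/3)*c/7) + C3*airybi(-21^(2/3)*c/7), c)


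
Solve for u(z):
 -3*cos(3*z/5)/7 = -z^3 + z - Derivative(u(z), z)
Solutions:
 u(z) = C1 - z^4/4 + z^2/2 + 5*sin(3*z/5)/7


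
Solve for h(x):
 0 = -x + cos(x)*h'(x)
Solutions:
 h(x) = C1 + Integral(x/cos(x), x)


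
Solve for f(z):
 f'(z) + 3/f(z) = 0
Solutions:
 f(z) = -sqrt(C1 - 6*z)
 f(z) = sqrt(C1 - 6*z)


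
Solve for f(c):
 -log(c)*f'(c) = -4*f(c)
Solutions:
 f(c) = C1*exp(4*li(c))


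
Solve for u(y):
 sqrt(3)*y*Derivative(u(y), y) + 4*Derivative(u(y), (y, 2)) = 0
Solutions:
 u(y) = C1 + C2*erf(sqrt(2)*3^(1/4)*y/4)


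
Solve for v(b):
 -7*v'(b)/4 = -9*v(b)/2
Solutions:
 v(b) = C1*exp(18*b/7)


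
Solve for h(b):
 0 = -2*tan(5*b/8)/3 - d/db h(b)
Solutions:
 h(b) = C1 + 16*log(cos(5*b/8))/15


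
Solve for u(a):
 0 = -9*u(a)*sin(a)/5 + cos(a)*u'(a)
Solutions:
 u(a) = C1/cos(a)^(9/5)


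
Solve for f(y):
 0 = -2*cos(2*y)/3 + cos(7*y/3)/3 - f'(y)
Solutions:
 f(y) = C1 - sin(2*y)/3 + sin(7*y/3)/7


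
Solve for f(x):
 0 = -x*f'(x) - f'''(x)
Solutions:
 f(x) = C1 + Integral(C2*airyai(-x) + C3*airybi(-x), x)


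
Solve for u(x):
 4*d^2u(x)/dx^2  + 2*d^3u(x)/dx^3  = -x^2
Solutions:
 u(x) = C1 + C2*x + C3*exp(-2*x) - x^4/48 + x^3/24 - x^2/16


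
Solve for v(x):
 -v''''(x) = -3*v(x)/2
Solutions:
 v(x) = C1*exp(-2^(3/4)*3^(1/4)*x/2) + C2*exp(2^(3/4)*3^(1/4)*x/2) + C3*sin(2^(3/4)*3^(1/4)*x/2) + C4*cos(2^(3/4)*3^(1/4)*x/2)


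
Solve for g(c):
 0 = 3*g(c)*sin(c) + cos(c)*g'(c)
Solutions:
 g(c) = C1*cos(c)^3


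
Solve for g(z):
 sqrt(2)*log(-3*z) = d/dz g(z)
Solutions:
 g(z) = C1 + sqrt(2)*z*log(-z) + sqrt(2)*z*(-1 + log(3))


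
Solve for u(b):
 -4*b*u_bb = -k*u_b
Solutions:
 u(b) = C1 + b^(re(k)/4 + 1)*(C2*sin(log(b)*Abs(im(k))/4) + C3*cos(log(b)*im(k)/4))


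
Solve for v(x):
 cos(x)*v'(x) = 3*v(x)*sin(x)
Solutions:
 v(x) = C1/cos(x)^3


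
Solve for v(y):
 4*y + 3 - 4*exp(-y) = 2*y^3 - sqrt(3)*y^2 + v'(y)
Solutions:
 v(y) = C1 - y^4/2 + sqrt(3)*y^3/3 + 2*y^2 + 3*y + 4*exp(-y)


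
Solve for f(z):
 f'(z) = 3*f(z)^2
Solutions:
 f(z) = -1/(C1 + 3*z)


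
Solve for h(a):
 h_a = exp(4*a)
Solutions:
 h(a) = C1 + exp(4*a)/4


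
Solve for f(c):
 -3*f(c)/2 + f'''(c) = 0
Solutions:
 f(c) = C3*exp(2^(2/3)*3^(1/3)*c/2) + (C1*sin(2^(2/3)*3^(5/6)*c/4) + C2*cos(2^(2/3)*3^(5/6)*c/4))*exp(-2^(2/3)*3^(1/3)*c/4)


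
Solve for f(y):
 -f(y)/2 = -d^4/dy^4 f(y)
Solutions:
 f(y) = C1*exp(-2^(3/4)*y/2) + C2*exp(2^(3/4)*y/2) + C3*sin(2^(3/4)*y/2) + C4*cos(2^(3/4)*y/2)


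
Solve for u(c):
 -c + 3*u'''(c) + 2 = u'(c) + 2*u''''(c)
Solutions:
 u(c) = C1 + C4*exp(-c/2) - c^2/2 + 2*c + (C2 + C3*c)*exp(c)


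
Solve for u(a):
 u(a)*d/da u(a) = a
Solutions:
 u(a) = -sqrt(C1 + a^2)
 u(a) = sqrt(C1 + a^2)


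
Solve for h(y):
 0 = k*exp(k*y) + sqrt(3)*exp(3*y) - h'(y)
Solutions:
 h(y) = C1 + sqrt(3)*exp(3*y)/3 + exp(k*y)


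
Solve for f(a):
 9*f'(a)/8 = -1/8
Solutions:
 f(a) = C1 - a/9


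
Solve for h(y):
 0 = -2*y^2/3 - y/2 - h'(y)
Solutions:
 h(y) = C1 - 2*y^3/9 - y^2/4


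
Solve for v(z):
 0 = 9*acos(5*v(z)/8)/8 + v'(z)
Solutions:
 Integral(1/acos(5*_y/8), (_y, v(z))) = C1 - 9*z/8


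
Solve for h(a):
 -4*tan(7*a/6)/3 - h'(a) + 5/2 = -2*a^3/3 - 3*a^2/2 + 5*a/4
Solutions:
 h(a) = C1 + a^4/6 + a^3/2 - 5*a^2/8 + 5*a/2 + 8*log(cos(7*a/6))/7


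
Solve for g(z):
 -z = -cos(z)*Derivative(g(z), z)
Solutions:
 g(z) = C1 + Integral(z/cos(z), z)


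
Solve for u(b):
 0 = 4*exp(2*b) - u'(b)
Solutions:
 u(b) = C1 + 2*exp(2*b)


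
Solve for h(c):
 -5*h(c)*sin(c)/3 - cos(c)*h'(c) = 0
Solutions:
 h(c) = C1*cos(c)^(5/3)


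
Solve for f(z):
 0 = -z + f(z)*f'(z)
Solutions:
 f(z) = -sqrt(C1 + z^2)
 f(z) = sqrt(C1 + z^2)


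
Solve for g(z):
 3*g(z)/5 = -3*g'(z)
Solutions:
 g(z) = C1*exp(-z/5)


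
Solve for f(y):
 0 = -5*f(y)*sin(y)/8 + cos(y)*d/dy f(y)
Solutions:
 f(y) = C1/cos(y)^(5/8)


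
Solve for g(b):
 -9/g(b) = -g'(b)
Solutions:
 g(b) = -sqrt(C1 + 18*b)
 g(b) = sqrt(C1 + 18*b)


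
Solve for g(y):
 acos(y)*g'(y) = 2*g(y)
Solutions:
 g(y) = C1*exp(2*Integral(1/acos(y), y))


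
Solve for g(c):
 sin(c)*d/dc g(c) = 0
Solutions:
 g(c) = C1


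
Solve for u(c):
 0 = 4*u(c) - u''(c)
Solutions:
 u(c) = C1*exp(-2*c) + C2*exp(2*c)


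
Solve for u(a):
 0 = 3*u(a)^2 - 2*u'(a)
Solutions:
 u(a) = -2/(C1 + 3*a)


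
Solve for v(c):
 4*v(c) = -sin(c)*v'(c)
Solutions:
 v(c) = C1*(cos(c)^2 + 2*cos(c) + 1)/(cos(c)^2 - 2*cos(c) + 1)


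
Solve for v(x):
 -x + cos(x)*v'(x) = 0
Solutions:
 v(x) = C1 + Integral(x/cos(x), x)


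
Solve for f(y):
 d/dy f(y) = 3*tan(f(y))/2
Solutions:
 f(y) = pi - asin(C1*exp(3*y/2))
 f(y) = asin(C1*exp(3*y/2))


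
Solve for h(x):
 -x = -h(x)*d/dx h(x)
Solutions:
 h(x) = -sqrt(C1 + x^2)
 h(x) = sqrt(C1 + x^2)


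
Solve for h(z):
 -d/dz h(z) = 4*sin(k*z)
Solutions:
 h(z) = C1 + 4*cos(k*z)/k


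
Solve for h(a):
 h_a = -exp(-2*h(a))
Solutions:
 h(a) = log(-sqrt(C1 - 2*a))
 h(a) = log(C1 - 2*a)/2


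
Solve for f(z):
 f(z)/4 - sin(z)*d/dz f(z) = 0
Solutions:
 f(z) = C1*(cos(z) - 1)^(1/8)/(cos(z) + 1)^(1/8)


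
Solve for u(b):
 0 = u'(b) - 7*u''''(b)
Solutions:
 u(b) = C1 + C4*exp(7^(2/3)*b/7) + (C2*sin(sqrt(3)*7^(2/3)*b/14) + C3*cos(sqrt(3)*7^(2/3)*b/14))*exp(-7^(2/3)*b/14)


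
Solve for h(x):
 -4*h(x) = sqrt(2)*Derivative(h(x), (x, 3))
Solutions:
 h(x) = C3*exp(-sqrt(2)*x) + (C1*sin(sqrt(6)*x/2) + C2*cos(sqrt(6)*x/2))*exp(sqrt(2)*x/2)


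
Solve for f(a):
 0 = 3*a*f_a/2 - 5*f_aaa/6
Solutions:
 f(a) = C1 + Integral(C2*airyai(15^(2/3)*a/5) + C3*airybi(15^(2/3)*a/5), a)


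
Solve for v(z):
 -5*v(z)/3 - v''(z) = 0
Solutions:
 v(z) = C1*sin(sqrt(15)*z/3) + C2*cos(sqrt(15)*z/3)


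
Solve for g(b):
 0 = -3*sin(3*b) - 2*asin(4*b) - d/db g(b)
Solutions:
 g(b) = C1 - 2*b*asin(4*b) - sqrt(1 - 16*b^2)/2 + cos(3*b)


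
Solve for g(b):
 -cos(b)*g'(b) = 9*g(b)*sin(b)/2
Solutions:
 g(b) = C1*cos(b)^(9/2)


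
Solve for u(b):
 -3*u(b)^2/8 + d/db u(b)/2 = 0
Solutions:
 u(b) = -4/(C1 + 3*b)


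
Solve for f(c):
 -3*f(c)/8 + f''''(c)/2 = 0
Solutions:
 f(c) = C1*exp(-sqrt(2)*3^(1/4)*c/2) + C2*exp(sqrt(2)*3^(1/4)*c/2) + C3*sin(sqrt(2)*3^(1/4)*c/2) + C4*cos(sqrt(2)*3^(1/4)*c/2)


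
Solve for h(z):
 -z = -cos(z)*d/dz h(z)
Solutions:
 h(z) = C1 + Integral(z/cos(z), z)


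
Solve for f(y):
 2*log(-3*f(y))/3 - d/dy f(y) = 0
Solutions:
 -3*Integral(1/(log(-_y) + log(3)), (_y, f(y)))/2 = C1 - y


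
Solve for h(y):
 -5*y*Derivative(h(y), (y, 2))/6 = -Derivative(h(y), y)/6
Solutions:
 h(y) = C1 + C2*y^(6/5)


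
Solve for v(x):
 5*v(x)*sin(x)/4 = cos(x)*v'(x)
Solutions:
 v(x) = C1/cos(x)^(5/4)


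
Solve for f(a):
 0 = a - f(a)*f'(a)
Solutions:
 f(a) = -sqrt(C1 + a^2)
 f(a) = sqrt(C1 + a^2)


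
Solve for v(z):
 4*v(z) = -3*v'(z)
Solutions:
 v(z) = C1*exp(-4*z/3)


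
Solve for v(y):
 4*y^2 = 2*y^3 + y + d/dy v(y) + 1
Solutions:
 v(y) = C1 - y^4/2 + 4*y^3/3 - y^2/2 - y


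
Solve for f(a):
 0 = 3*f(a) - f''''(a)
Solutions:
 f(a) = C1*exp(-3^(1/4)*a) + C2*exp(3^(1/4)*a) + C3*sin(3^(1/4)*a) + C4*cos(3^(1/4)*a)


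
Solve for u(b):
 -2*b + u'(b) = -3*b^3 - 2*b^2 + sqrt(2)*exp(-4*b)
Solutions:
 u(b) = C1 - 3*b^4/4 - 2*b^3/3 + b^2 - sqrt(2)*exp(-4*b)/4


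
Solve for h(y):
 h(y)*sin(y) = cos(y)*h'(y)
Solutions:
 h(y) = C1/cos(y)


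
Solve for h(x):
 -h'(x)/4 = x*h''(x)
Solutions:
 h(x) = C1 + C2*x^(3/4)


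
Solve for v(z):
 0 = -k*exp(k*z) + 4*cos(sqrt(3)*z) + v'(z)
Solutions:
 v(z) = C1 + exp(k*z) - 4*sqrt(3)*sin(sqrt(3)*z)/3


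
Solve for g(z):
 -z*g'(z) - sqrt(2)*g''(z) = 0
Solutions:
 g(z) = C1 + C2*erf(2^(1/4)*z/2)


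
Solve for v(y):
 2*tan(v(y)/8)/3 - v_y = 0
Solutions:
 v(y) = -8*asin(C1*exp(y/12)) + 8*pi
 v(y) = 8*asin(C1*exp(y/12))


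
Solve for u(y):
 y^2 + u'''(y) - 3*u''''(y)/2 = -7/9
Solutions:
 u(y) = C1 + C2*y + C3*y^2 + C4*exp(2*y/3) - y^5/60 - y^4/8 - 95*y^3/108


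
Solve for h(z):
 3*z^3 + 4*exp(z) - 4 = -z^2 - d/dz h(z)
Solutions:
 h(z) = C1 - 3*z^4/4 - z^3/3 + 4*z - 4*exp(z)


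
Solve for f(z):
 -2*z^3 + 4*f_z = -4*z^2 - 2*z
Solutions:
 f(z) = C1 + z^4/8 - z^3/3 - z^2/4


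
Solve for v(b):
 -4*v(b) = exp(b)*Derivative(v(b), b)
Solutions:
 v(b) = C1*exp(4*exp(-b))


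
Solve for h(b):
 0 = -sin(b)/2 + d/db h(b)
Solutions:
 h(b) = C1 - cos(b)/2


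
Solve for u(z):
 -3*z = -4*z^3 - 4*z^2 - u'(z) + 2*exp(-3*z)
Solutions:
 u(z) = C1 - z^4 - 4*z^3/3 + 3*z^2/2 - 2*exp(-3*z)/3


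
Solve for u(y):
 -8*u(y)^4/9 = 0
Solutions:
 u(y) = 0


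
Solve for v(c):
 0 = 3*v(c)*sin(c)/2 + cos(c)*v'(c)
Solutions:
 v(c) = C1*cos(c)^(3/2)


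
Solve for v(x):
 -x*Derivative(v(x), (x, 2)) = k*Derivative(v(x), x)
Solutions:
 v(x) = C1 + x^(1 - re(k))*(C2*sin(log(x)*Abs(im(k))) + C3*cos(log(x)*im(k)))


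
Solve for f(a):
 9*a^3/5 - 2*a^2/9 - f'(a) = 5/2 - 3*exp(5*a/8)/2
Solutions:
 f(a) = C1 + 9*a^4/20 - 2*a^3/27 - 5*a/2 + 12*exp(5*a/8)/5


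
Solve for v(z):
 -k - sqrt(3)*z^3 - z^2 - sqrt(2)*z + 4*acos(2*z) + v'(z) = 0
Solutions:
 v(z) = C1 + k*z + sqrt(3)*z^4/4 + z^3/3 + sqrt(2)*z^2/2 - 4*z*acos(2*z) + 2*sqrt(1 - 4*z^2)


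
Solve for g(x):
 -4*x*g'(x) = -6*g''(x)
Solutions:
 g(x) = C1 + C2*erfi(sqrt(3)*x/3)


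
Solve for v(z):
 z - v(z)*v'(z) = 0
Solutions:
 v(z) = -sqrt(C1 + z^2)
 v(z) = sqrt(C1 + z^2)


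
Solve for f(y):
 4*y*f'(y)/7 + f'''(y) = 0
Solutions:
 f(y) = C1 + Integral(C2*airyai(-14^(2/3)*y/7) + C3*airybi(-14^(2/3)*y/7), y)


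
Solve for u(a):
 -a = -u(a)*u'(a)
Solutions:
 u(a) = -sqrt(C1 + a^2)
 u(a) = sqrt(C1 + a^2)


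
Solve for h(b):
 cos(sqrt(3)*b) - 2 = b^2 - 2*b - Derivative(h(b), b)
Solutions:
 h(b) = C1 + b^3/3 - b^2 + 2*b - sqrt(3)*sin(sqrt(3)*b)/3


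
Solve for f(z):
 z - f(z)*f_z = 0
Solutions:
 f(z) = -sqrt(C1 + z^2)
 f(z) = sqrt(C1 + z^2)


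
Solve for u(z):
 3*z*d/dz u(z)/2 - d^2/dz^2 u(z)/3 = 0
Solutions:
 u(z) = C1 + C2*erfi(3*z/2)


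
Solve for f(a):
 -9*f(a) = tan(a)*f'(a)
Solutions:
 f(a) = C1/sin(a)^9


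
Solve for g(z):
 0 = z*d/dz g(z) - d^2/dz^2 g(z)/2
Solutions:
 g(z) = C1 + C2*erfi(z)


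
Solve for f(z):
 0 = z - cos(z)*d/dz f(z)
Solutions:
 f(z) = C1 + Integral(z/cos(z), z)


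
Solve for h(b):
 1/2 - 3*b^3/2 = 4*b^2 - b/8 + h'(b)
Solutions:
 h(b) = C1 - 3*b^4/8 - 4*b^3/3 + b^2/16 + b/2


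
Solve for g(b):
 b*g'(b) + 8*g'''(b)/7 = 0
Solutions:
 g(b) = C1 + Integral(C2*airyai(-7^(1/3)*b/2) + C3*airybi(-7^(1/3)*b/2), b)


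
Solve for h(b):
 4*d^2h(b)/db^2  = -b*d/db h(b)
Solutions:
 h(b) = C1 + C2*erf(sqrt(2)*b/4)


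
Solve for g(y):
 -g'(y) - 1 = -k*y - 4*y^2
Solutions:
 g(y) = C1 + k*y^2/2 + 4*y^3/3 - y


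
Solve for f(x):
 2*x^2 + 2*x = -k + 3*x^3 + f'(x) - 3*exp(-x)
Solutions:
 f(x) = C1 + k*x - 3*x^4/4 + 2*x^3/3 + x^2 - 3*exp(-x)


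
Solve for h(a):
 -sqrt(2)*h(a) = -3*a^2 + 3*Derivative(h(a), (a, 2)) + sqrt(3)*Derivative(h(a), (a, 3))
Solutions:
 h(a) = C1*exp(a*(-2*sqrt(3) + 3^(2/3)/(sqrt(3) + 3*sqrt(6)/2 + sqrt(-12 + (2*sqrt(3) + 3*sqrt(6))^2)/2)^(1/3) + 3^(1/3)*(sqrt(3) + 3*sqrt(6)/2 + sqrt(-12 + (2*sqrt(3) + 3*sqrt(6))^2)/2)^(1/3))/6)*sin(sqrt(3)*a*(-(3*sqrt(3) + 9*sqrt(6)/2 + 3*sqrt(-12 + (2*sqrt(3) + 3*sqrt(6))^2)/2)^(1/3) + 3/(3*sqrt(3) + 9*sqrt(6)/2 + 3*sqrt(-12 + (2*sqrt(3) + 3*sqrt(6))^2)/2)^(1/3))/6) + C2*exp(a*(-2*sqrt(3) + 3^(2/3)/(sqrt(3) + 3*sqrt(6)/2 + sqrt(-12 + (2*sqrt(3) + 3*sqrt(6))^2)/2)^(1/3) + 3^(1/3)*(sqrt(3) + 3*sqrt(6)/2 + sqrt(-12 + (2*sqrt(3) + 3*sqrt(6))^2)/2)^(1/3))/6)*cos(sqrt(3)*a*(-(3*sqrt(3) + 9*sqrt(6)/2 + 3*sqrt(-12 + (2*sqrt(3) + 3*sqrt(6))^2)/2)^(1/3) + 3/(3*sqrt(3) + 9*sqrt(6)/2 + 3*sqrt(-12 + (2*sqrt(3) + 3*sqrt(6))^2)/2)^(1/3))/6) + C3*exp(-a*(3^(2/3)/(sqrt(3) + 3*sqrt(6)/2 + sqrt(-12 + (2*sqrt(3) + 3*sqrt(6))^2)/2)^(1/3) + sqrt(3) + 3^(1/3)*(sqrt(3) + 3*sqrt(6)/2 + sqrt(-12 + (2*sqrt(3) + 3*sqrt(6))^2)/2)^(1/3))/3) + 3*sqrt(2)*a^2/2 - 9


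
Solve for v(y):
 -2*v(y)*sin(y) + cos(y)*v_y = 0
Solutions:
 v(y) = C1/cos(y)^2


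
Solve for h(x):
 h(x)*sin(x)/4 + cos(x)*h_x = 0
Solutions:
 h(x) = C1*cos(x)^(1/4)


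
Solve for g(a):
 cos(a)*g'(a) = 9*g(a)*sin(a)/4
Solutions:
 g(a) = C1/cos(a)^(9/4)


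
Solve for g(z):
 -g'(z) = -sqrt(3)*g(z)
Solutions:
 g(z) = C1*exp(sqrt(3)*z)


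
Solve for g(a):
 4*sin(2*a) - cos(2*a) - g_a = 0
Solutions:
 g(a) = C1 - sin(2*a)/2 - 2*cos(2*a)


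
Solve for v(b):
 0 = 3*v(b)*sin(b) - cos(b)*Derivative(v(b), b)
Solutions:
 v(b) = C1/cos(b)^3


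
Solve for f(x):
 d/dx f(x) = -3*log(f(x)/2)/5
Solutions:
 -5*Integral(1/(-log(_y) + log(2)), (_y, f(x)))/3 = C1 - x


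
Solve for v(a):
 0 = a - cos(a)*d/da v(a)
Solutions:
 v(a) = C1 + Integral(a/cos(a), a)


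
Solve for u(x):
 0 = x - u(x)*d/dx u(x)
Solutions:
 u(x) = -sqrt(C1 + x^2)
 u(x) = sqrt(C1 + x^2)


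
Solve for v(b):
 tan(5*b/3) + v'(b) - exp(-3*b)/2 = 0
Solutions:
 v(b) = C1 - 3*log(tan(5*b/3)^2 + 1)/10 - exp(-3*b)/6


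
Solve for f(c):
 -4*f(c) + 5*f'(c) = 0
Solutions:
 f(c) = C1*exp(4*c/5)


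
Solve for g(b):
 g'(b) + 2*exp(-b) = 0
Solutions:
 g(b) = C1 + 2*exp(-b)


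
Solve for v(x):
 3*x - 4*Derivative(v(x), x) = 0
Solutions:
 v(x) = C1 + 3*x^2/8


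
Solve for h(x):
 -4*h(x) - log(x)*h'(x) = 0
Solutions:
 h(x) = C1*exp(-4*li(x))


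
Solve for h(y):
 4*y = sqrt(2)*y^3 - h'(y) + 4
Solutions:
 h(y) = C1 + sqrt(2)*y^4/4 - 2*y^2 + 4*y


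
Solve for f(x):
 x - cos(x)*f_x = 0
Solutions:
 f(x) = C1 + Integral(x/cos(x), x)


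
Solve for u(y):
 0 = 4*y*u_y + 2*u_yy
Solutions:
 u(y) = C1 + C2*erf(y)


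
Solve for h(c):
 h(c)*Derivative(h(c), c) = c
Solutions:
 h(c) = -sqrt(C1 + c^2)
 h(c) = sqrt(C1 + c^2)


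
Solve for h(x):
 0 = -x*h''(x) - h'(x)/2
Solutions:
 h(x) = C1 + C2*sqrt(x)


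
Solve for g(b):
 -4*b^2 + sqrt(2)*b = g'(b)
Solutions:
 g(b) = C1 - 4*b^3/3 + sqrt(2)*b^2/2


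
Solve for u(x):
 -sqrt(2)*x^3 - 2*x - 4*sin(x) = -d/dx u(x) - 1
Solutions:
 u(x) = C1 + sqrt(2)*x^4/4 + x^2 - x - 4*cos(x)


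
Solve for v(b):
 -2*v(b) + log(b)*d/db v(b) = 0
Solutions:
 v(b) = C1*exp(2*li(b))


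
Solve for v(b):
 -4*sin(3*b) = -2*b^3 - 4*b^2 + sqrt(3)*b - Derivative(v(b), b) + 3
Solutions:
 v(b) = C1 - b^4/2 - 4*b^3/3 + sqrt(3)*b^2/2 + 3*b - 4*cos(3*b)/3


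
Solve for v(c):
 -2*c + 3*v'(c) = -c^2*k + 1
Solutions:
 v(c) = C1 - c^3*k/9 + c^2/3 + c/3


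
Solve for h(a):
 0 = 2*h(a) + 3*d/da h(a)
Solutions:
 h(a) = C1*exp(-2*a/3)


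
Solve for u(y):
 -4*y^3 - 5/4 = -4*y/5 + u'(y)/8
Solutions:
 u(y) = C1 - 8*y^4 + 16*y^2/5 - 10*y


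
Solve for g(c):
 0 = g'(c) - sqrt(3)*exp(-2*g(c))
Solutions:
 g(c) = log(-sqrt(C1 + 2*sqrt(3)*c))
 g(c) = log(C1 + 2*sqrt(3)*c)/2


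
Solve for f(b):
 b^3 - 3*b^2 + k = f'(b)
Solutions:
 f(b) = C1 + b^4/4 - b^3 + b*k


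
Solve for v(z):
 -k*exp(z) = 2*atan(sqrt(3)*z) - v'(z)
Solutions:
 v(z) = C1 + k*exp(z) + 2*z*atan(sqrt(3)*z) - sqrt(3)*log(3*z^2 + 1)/3


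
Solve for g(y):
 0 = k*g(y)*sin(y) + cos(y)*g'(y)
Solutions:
 g(y) = C1*exp(k*log(cos(y)))


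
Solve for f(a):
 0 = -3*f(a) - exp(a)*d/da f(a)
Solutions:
 f(a) = C1*exp(3*exp(-a))


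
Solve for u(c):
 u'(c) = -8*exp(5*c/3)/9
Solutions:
 u(c) = C1 - 8*exp(5*c/3)/15


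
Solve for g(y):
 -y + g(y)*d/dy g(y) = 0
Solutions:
 g(y) = -sqrt(C1 + y^2)
 g(y) = sqrt(C1 + y^2)


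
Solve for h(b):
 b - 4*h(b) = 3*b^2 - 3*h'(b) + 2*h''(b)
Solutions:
 h(b) = -3*b^2/4 - 7*b/8 + (C1*sin(sqrt(23)*b/4) + C2*cos(sqrt(23)*b/4))*exp(3*b/4) + 3/32


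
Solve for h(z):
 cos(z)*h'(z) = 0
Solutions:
 h(z) = C1


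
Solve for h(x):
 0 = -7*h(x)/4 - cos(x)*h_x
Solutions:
 h(x) = C1*(sin(x) - 1)^(7/8)/(sin(x) + 1)^(7/8)


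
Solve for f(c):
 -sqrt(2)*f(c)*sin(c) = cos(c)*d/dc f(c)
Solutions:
 f(c) = C1*cos(c)^(sqrt(2))


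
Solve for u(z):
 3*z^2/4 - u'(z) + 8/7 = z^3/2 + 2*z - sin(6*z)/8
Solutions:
 u(z) = C1 - z^4/8 + z^3/4 - z^2 + 8*z/7 - cos(6*z)/48


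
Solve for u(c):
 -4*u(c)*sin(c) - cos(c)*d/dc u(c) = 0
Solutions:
 u(c) = C1*cos(c)^4


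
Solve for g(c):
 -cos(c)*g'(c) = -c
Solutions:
 g(c) = C1 + Integral(c/cos(c), c)


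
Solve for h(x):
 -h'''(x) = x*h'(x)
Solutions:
 h(x) = C1 + Integral(C2*airyai(-x) + C3*airybi(-x), x)


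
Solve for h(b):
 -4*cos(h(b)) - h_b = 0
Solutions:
 h(b) = pi - asin((C1 + exp(8*b))/(C1 - exp(8*b)))
 h(b) = asin((C1 + exp(8*b))/(C1 - exp(8*b)))


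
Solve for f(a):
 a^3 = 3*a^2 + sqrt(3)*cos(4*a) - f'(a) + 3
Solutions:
 f(a) = C1 - a^4/4 + a^3 + 3*a + sqrt(3)*sin(4*a)/4


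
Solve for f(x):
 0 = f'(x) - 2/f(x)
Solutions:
 f(x) = -sqrt(C1 + 4*x)
 f(x) = sqrt(C1 + 4*x)


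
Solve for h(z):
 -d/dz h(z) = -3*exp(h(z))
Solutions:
 h(z) = log(-1/(C1 + 3*z))


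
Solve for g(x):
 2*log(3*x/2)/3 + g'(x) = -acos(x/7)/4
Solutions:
 g(x) = C1 - 2*x*log(x)/3 - x*acos(x/7)/4 - 2*x*log(3)/3 + 2*x*log(2)/3 + 2*x/3 + sqrt(49 - x^2)/4


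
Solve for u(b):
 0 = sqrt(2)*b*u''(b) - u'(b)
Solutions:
 u(b) = C1 + C2*b^(sqrt(2)/2 + 1)


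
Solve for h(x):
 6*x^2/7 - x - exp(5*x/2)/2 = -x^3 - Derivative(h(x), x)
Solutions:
 h(x) = C1 - x^4/4 - 2*x^3/7 + x^2/2 + exp(5*x/2)/5


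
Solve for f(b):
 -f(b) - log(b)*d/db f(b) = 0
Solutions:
 f(b) = C1*exp(-li(b))


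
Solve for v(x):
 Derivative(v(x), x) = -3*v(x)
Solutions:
 v(x) = C1*exp(-3*x)


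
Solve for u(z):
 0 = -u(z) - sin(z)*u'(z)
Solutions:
 u(z) = C1*sqrt(cos(z) + 1)/sqrt(cos(z) - 1)


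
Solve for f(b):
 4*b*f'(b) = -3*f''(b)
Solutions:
 f(b) = C1 + C2*erf(sqrt(6)*b/3)


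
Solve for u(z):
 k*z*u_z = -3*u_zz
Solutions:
 u(z) = Piecewise((-sqrt(6)*sqrt(pi)*C1*erf(sqrt(6)*sqrt(k)*z/6)/(2*sqrt(k)) - C2, (k > 0) | (k < 0)), (-C1*z - C2, True))


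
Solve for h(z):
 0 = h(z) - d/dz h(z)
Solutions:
 h(z) = C1*exp(z)


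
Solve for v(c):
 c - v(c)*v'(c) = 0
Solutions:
 v(c) = -sqrt(C1 + c^2)
 v(c) = sqrt(C1 + c^2)


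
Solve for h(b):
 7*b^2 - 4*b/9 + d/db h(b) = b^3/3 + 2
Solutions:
 h(b) = C1 + b^4/12 - 7*b^3/3 + 2*b^2/9 + 2*b


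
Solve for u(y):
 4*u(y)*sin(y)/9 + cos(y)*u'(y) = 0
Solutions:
 u(y) = C1*cos(y)^(4/9)


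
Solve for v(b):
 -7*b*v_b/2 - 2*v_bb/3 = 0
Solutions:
 v(b) = C1 + C2*erf(sqrt(42)*b/4)


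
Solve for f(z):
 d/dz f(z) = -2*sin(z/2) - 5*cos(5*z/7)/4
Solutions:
 f(z) = C1 - 7*sin(5*z/7)/4 + 4*cos(z/2)


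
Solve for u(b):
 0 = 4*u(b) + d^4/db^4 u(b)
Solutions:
 u(b) = (C1*sin(b) + C2*cos(b))*exp(-b) + (C3*sin(b) + C4*cos(b))*exp(b)


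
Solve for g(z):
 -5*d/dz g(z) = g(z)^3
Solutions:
 g(z) = -sqrt(10)*sqrt(-1/(C1 - z))/2
 g(z) = sqrt(10)*sqrt(-1/(C1 - z))/2


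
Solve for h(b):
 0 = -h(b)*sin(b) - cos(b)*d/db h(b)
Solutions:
 h(b) = C1*cos(b)


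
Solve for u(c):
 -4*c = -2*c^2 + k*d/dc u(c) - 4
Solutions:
 u(c) = C1 + 2*c^3/(3*k) - 2*c^2/k + 4*c/k


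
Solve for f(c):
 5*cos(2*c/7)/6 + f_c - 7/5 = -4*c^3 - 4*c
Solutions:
 f(c) = C1 - c^4 - 2*c^2 + 7*c/5 - 35*sin(2*c/7)/12


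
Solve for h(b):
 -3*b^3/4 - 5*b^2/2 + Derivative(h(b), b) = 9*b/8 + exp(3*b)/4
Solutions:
 h(b) = C1 + 3*b^4/16 + 5*b^3/6 + 9*b^2/16 + exp(3*b)/12


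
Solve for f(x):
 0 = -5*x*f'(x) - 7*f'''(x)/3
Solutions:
 f(x) = C1 + Integral(C2*airyai(-15^(1/3)*7^(2/3)*x/7) + C3*airybi(-15^(1/3)*7^(2/3)*x/7), x)


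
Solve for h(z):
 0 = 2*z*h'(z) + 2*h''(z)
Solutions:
 h(z) = C1 + C2*erf(sqrt(2)*z/2)


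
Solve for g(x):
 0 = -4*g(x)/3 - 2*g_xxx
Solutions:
 g(x) = C3*exp(-2^(1/3)*3^(2/3)*x/3) + (C1*sin(2^(1/3)*3^(1/6)*x/2) + C2*cos(2^(1/3)*3^(1/6)*x/2))*exp(2^(1/3)*3^(2/3)*x/6)


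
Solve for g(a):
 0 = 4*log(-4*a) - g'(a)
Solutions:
 g(a) = C1 + 4*a*log(-a) + 4*a*(-1 + 2*log(2))


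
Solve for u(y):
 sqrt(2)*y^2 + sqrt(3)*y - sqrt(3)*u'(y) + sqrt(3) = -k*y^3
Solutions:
 u(y) = C1 + sqrt(3)*k*y^4/12 + sqrt(6)*y^3/9 + y^2/2 + y


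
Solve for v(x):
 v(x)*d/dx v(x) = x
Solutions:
 v(x) = -sqrt(C1 + x^2)
 v(x) = sqrt(C1 + x^2)


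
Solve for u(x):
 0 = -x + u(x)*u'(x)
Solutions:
 u(x) = -sqrt(C1 + x^2)
 u(x) = sqrt(C1 + x^2)


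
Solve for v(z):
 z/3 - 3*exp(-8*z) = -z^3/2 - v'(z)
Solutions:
 v(z) = C1 - z^4/8 - z^2/6 - 3*exp(-8*z)/8


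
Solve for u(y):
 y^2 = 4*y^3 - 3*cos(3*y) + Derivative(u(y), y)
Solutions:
 u(y) = C1 - y^4 + y^3/3 + sin(3*y)


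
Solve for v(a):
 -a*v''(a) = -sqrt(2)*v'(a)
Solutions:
 v(a) = C1 + C2*a^(1 + sqrt(2))


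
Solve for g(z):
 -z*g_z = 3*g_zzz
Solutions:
 g(z) = C1 + Integral(C2*airyai(-3^(2/3)*z/3) + C3*airybi(-3^(2/3)*z/3), z)


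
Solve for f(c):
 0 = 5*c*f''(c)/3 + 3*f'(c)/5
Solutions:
 f(c) = C1 + C2*c^(16/25)


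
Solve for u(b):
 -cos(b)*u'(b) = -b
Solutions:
 u(b) = C1 + Integral(b/cos(b), b)


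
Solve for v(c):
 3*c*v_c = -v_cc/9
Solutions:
 v(c) = C1 + C2*erf(3*sqrt(6)*c/2)


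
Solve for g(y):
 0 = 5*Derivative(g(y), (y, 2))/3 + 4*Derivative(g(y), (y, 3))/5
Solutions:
 g(y) = C1 + C2*y + C3*exp(-25*y/12)


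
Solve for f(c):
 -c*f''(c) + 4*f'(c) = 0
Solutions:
 f(c) = C1 + C2*c^5


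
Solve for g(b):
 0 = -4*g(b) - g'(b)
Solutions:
 g(b) = C1*exp(-4*b)


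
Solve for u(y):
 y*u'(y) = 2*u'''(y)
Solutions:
 u(y) = C1 + Integral(C2*airyai(2^(2/3)*y/2) + C3*airybi(2^(2/3)*y/2), y)


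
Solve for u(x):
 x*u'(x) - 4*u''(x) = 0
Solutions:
 u(x) = C1 + C2*erfi(sqrt(2)*x/4)


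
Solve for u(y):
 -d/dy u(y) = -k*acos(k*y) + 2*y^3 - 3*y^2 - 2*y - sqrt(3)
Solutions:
 u(y) = C1 + k*Piecewise((y*acos(k*y) - sqrt(-k^2*y^2 + 1)/k, Ne(k, 0)), (pi*y/2, True)) - y^4/2 + y^3 + y^2 + sqrt(3)*y


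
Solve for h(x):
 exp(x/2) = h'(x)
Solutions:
 h(x) = C1 + 2*exp(x/2)


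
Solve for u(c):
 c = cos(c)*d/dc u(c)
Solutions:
 u(c) = C1 + Integral(c/cos(c), c)


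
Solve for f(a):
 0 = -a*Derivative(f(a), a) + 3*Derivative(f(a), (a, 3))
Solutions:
 f(a) = C1 + Integral(C2*airyai(3^(2/3)*a/3) + C3*airybi(3^(2/3)*a/3), a)


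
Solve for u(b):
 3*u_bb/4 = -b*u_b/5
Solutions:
 u(b) = C1 + C2*erf(sqrt(30)*b/15)


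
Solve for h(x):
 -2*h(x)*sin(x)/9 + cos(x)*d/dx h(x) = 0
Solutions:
 h(x) = C1/cos(x)^(2/9)


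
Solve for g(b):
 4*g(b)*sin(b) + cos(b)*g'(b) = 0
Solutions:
 g(b) = C1*cos(b)^4


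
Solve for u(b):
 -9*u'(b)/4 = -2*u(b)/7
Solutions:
 u(b) = C1*exp(8*b/63)


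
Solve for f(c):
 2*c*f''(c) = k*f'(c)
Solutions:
 f(c) = C1 + c^(re(k)/2 + 1)*(C2*sin(log(c)*Abs(im(k))/2) + C3*cos(log(c)*im(k)/2))


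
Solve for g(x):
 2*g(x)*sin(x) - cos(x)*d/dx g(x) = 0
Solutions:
 g(x) = C1/cos(x)^2


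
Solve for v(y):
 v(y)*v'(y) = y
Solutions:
 v(y) = -sqrt(C1 + y^2)
 v(y) = sqrt(C1 + y^2)


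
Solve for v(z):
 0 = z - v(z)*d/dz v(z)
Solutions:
 v(z) = -sqrt(C1 + z^2)
 v(z) = sqrt(C1 + z^2)


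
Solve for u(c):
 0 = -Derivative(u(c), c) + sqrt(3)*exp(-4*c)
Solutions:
 u(c) = C1 - sqrt(3)*exp(-4*c)/4


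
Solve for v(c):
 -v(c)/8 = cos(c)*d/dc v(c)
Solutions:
 v(c) = C1*(sin(c) - 1)^(1/16)/(sin(c) + 1)^(1/16)


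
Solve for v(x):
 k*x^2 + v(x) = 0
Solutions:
 v(x) = -k*x^2


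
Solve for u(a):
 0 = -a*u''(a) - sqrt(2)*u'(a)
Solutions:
 u(a) = C1 + C2*a^(1 - sqrt(2))


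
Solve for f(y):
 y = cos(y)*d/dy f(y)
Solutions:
 f(y) = C1 + Integral(y/cos(y), y)


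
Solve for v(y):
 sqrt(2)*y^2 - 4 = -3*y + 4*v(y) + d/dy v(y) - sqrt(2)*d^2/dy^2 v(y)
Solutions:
 v(y) = C1*exp(sqrt(2)*y*(1 - sqrt(1 + 16*sqrt(2)))/4) + C2*exp(sqrt(2)*y*(1 + sqrt(1 + 16*sqrt(2)))/4) + sqrt(2)*y^2/4 - sqrt(2)*y/8 + 3*y/4 - 15/16 + sqrt(2)/32


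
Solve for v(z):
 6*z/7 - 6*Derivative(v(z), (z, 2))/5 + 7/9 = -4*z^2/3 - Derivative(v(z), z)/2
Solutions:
 v(z) = C1 + C2*exp(5*z/12) - 8*z^3/9 - 254*z^2/35 - 57314*z/1575


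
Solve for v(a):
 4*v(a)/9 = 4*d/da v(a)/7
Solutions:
 v(a) = C1*exp(7*a/9)


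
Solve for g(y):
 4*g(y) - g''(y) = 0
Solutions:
 g(y) = C1*exp(-2*y) + C2*exp(2*y)


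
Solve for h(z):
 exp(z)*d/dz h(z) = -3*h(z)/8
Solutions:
 h(z) = C1*exp(3*exp(-z)/8)


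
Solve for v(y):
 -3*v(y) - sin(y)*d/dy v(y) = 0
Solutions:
 v(y) = C1*(cos(y) + 1)^(3/2)/(cos(y) - 1)^(3/2)


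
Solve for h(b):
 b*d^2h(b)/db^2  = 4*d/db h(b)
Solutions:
 h(b) = C1 + C2*b^5


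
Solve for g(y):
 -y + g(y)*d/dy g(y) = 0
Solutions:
 g(y) = -sqrt(C1 + y^2)
 g(y) = sqrt(C1 + y^2)


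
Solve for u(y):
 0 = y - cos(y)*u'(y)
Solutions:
 u(y) = C1 + Integral(y/cos(y), y)


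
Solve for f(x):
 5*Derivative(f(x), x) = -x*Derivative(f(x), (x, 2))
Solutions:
 f(x) = C1 + C2/x^4


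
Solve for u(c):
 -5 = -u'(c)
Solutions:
 u(c) = C1 + 5*c


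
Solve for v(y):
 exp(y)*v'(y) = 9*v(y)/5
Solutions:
 v(y) = C1*exp(-9*exp(-y)/5)


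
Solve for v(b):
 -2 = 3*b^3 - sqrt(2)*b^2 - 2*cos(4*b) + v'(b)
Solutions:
 v(b) = C1 - 3*b^4/4 + sqrt(2)*b^3/3 - 2*b + sin(4*b)/2


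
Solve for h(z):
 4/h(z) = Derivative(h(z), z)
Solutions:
 h(z) = -sqrt(C1 + 8*z)
 h(z) = sqrt(C1 + 8*z)


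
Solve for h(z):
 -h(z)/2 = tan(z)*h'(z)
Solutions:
 h(z) = C1/sqrt(sin(z))


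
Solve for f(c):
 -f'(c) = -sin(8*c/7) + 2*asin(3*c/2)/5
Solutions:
 f(c) = C1 - 2*c*asin(3*c/2)/5 - 2*sqrt(4 - 9*c^2)/15 - 7*cos(8*c/7)/8


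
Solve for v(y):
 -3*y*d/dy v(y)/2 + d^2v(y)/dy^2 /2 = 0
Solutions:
 v(y) = C1 + C2*erfi(sqrt(6)*y/2)


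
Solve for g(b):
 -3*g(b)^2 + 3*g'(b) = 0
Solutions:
 g(b) = -1/(C1 + b)


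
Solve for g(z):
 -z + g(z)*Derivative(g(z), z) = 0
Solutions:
 g(z) = -sqrt(C1 + z^2)
 g(z) = sqrt(C1 + z^2)


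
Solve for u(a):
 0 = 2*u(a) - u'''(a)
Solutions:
 u(a) = C3*exp(2^(1/3)*a) + (C1*sin(2^(1/3)*sqrt(3)*a/2) + C2*cos(2^(1/3)*sqrt(3)*a/2))*exp(-2^(1/3)*a/2)


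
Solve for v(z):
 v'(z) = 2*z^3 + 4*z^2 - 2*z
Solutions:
 v(z) = C1 + z^4/2 + 4*z^3/3 - z^2


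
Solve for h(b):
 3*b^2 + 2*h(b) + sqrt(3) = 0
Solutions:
 h(b) = -3*b^2/2 - sqrt(3)/2


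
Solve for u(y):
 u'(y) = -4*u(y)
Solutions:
 u(y) = C1*exp(-4*y)


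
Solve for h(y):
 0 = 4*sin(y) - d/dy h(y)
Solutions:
 h(y) = C1 - 4*cos(y)


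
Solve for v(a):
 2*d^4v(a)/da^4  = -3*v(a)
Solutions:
 v(a) = (C1*sin(6^(1/4)*a/2) + C2*cos(6^(1/4)*a/2))*exp(-6^(1/4)*a/2) + (C3*sin(6^(1/4)*a/2) + C4*cos(6^(1/4)*a/2))*exp(6^(1/4)*a/2)


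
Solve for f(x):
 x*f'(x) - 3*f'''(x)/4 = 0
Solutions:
 f(x) = C1 + Integral(C2*airyai(6^(2/3)*x/3) + C3*airybi(6^(2/3)*x/3), x)


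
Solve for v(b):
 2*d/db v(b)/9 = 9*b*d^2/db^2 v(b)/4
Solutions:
 v(b) = C1 + C2*b^(89/81)


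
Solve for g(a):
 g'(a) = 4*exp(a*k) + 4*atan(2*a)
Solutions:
 g(a) = C1 + 4*a*atan(2*a) + 4*Piecewise((exp(a*k)/k, Ne(k, 0)), (a, True)) - log(4*a^2 + 1)


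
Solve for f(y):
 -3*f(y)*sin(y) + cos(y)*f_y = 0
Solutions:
 f(y) = C1/cos(y)^3


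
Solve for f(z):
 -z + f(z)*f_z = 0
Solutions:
 f(z) = -sqrt(C1 + z^2)
 f(z) = sqrt(C1 + z^2)


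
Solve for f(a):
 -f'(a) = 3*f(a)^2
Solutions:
 f(a) = 1/(C1 + 3*a)


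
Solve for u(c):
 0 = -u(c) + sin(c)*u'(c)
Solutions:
 u(c) = C1*sqrt(cos(c) - 1)/sqrt(cos(c) + 1)


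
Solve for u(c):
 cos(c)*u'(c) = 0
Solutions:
 u(c) = C1


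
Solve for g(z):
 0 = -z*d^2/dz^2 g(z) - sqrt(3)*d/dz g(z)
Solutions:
 g(z) = C1 + C2*z^(1 - sqrt(3))


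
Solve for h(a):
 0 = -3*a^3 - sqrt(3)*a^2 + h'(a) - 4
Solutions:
 h(a) = C1 + 3*a^4/4 + sqrt(3)*a^3/3 + 4*a


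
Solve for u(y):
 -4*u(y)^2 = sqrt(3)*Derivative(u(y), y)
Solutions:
 u(y) = 3/(C1 + 4*sqrt(3)*y)


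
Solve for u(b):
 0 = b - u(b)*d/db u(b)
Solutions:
 u(b) = -sqrt(C1 + b^2)
 u(b) = sqrt(C1 + b^2)


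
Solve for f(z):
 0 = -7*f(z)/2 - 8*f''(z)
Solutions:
 f(z) = C1*sin(sqrt(7)*z/4) + C2*cos(sqrt(7)*z/4)


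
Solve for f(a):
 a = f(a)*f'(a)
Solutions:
 f(a) = -sqrt(C1 + a^2)
 f(a) = sqrt(C1 + a^2)


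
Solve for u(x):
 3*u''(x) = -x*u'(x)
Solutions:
 u(x) = C1 + C2*erf(sqrt(6)*x/6)


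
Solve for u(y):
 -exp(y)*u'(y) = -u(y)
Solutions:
 u(y) = C1*exp(-exp(-y))


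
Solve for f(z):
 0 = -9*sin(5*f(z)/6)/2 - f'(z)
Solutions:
 9*z/2 + 3*log(cos(5*f(z)/6) - 1)/5 - 3*log(cos(5*f(z)/6) + 1)/5 = C1


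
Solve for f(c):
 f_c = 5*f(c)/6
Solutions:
 f(c) = C1*exp(5*c/6)


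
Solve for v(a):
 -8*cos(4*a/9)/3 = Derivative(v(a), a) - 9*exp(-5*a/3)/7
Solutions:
 v(a) = C1 - 6*sin(4*a/9) - 27*exp(-5*a/3)/35


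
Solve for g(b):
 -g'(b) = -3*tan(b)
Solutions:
 g(b) = C1 - 3*log(cos(b))


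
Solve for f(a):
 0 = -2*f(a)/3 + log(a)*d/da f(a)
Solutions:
 f(a) = C1*exp(2*li(a)/3)


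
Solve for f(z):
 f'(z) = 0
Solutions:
 f(z) = C1


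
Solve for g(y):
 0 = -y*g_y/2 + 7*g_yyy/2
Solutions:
 g(y) = C1 + Integral(C2*airyai(7^(2/3)*y/7) + C3*airybi(7^(2/3)*y/7), y)


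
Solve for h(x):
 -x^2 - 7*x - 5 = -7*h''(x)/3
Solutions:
 h(x) = C1 + C2*x + x^4/28 + x^3/2 + 15*x^2/14


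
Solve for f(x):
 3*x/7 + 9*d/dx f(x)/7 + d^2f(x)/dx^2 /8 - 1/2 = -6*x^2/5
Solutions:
 f(x) = C1 + C2*exp(-72*x/7) - 14*x^3/45 - 41*x^2/540 + 7847*x/19440


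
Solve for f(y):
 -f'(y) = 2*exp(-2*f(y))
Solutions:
 f(y) = log(-sqrt(C1 - 4*y))
 f(y) = log(C1 - 4*y)/2


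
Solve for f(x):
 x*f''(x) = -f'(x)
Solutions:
 f(x) = C1 + C2*log(x)


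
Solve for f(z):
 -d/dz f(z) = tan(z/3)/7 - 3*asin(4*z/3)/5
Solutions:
 f(z) = C1 + 3*z*asin(4*z/3)/5 + 3*sqrt(9 - 16*z^2)/20 + 3*log(cos(z/3))/7


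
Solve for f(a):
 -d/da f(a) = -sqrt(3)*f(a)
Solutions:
 f(a) = C1*exp(sqrt(3)*a)


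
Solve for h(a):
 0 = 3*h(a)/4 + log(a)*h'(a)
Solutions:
 h(a) = C1*exp(-3*li(a)/4)


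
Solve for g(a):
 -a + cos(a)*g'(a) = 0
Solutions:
 g(a) = C1 + Integral(a/cos(a), a)


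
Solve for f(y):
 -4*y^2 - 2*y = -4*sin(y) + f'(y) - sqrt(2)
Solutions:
 f(y) = C1 - 4*y^3/3 - y^2 + sqrt(2)*y - 4*cos(y)


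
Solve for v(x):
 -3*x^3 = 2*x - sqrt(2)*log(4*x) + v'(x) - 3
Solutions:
 v(x) = C1 - 3*x^4/4 - x^2 + sqrt(2)*x*log(x) - sqrt(2)*x + 2*sqrt(2)*x*log(2) + 3*x


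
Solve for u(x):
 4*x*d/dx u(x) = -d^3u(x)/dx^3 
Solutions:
 u(x) = C1 + Integral(C2*airyai(-2^(2/3)*x) + C3*airybi(-2^(2/3)*x), x)


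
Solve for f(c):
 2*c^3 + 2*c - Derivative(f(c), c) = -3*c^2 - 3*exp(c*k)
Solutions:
 f(c) = C1 + c^4/2 + c^3 + c^2 + 3*exp(c*k)/k


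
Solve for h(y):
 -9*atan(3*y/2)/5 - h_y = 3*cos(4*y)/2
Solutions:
 h(y) = C1 - 9*y*atan(3*y/2)/5 + 3*log(9*y^2 + 4)/5 - 3*sin(4*y)/8


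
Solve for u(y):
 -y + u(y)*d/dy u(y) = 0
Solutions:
 u(y) = -sqrt(C1 + y^2)
 u(y) = sqrt(C1 + y^2)


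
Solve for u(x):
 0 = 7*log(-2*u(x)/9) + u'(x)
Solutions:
 Integral(1/(log(-_y) - 2*log(3) + log(2)), (_y, u(x)))/7 = C1 - x


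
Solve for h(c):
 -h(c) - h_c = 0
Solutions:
 h(c) = C1*exp(-c)


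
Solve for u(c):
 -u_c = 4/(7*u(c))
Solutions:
 u(c) = -sqrt(C1 - 56*c)/7
 u(c) = sqrt(C1 - 56*c)/7


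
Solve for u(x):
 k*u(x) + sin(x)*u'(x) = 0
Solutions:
 u(x) = C1*exp(k*(-log(cos(x) - 1) + log(cos(x) + 1))/2)


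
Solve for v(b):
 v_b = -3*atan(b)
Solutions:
 v(b) = C1 - 3*b*atan(b) + 3*log(b^2 + 1)/2
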